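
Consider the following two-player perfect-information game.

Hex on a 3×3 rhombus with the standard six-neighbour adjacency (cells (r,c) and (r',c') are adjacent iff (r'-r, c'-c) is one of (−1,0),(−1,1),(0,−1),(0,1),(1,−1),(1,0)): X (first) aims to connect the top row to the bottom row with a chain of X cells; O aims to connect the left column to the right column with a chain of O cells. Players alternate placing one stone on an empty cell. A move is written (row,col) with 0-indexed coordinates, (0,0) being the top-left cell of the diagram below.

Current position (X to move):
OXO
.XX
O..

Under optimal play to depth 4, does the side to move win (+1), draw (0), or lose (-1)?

value(OXO/.XX/O.., X) = +1

ply 1, X at OXO/.XX/O.. | (1,0)=+1→OXO/XXX/O..*; (2,1)=+1→OXO/.XX/OX.; (2,2)=+1→OXO/.XX/O.X
ply 2, O at OXO/XXX/O.. | (2,1)=-1→OXO/XXX/OO.*; (2,2)=-1→OXO/XXX/O.O
ply 3, X at OXO/XXX/OO. | (2,2)=+1→OXO/XXX/OOX*
ply 4: OXO/XXX/OOX is terminal -1 (O); from OXO/.XX/O.. depth 4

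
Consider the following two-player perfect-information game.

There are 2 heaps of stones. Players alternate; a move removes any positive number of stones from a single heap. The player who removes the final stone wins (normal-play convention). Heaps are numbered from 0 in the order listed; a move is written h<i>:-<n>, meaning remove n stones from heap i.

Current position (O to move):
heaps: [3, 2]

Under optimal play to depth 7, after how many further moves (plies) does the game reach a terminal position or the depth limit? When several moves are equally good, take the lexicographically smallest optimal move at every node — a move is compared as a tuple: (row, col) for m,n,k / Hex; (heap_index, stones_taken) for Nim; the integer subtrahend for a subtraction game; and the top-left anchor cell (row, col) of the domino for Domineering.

[(3,2)] O move#1: h0:-1:+1/(2,2)*, h0:-2:-1/(1,2), h0:-3:-1/(0,2), h1:-1:-1/(3,1), h1:-2:-1/(3,0)
[(2,2)] X move#2: h0:-1:-1/(1,2)*, h0:-2:-1/(0,2), h1:-1:-1/(2,1), h1:-2:-1/(2,0)
[(1,2)] O move#3: h0:-1:-1/(0,2), h1:-1:+1/(1,1)*, h1:-2:-1/(1,0)
[(1,1)] X move#4: h0:-1:-1/(0,1)*, h1:-1:-1/(1,0)
[(0,1)] O move#5: h1:-1:+1/(0,0)*
[(0,0)] end (terminal -1, X#6); searched (3,2) to 7

PV length from [(3,2)]: 5 plies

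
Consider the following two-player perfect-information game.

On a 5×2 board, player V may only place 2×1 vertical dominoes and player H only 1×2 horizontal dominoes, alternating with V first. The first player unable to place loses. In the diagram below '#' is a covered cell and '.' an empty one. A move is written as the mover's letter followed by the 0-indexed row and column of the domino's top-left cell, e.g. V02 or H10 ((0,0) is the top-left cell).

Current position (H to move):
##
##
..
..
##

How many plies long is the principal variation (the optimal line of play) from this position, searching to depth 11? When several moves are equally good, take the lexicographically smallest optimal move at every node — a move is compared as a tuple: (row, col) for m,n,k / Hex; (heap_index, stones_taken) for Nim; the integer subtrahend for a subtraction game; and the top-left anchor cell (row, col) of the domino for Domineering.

PV length from [##/##/../../##]: 1 ply

[##/##/../../##] H move#1: H20:+1/##/##/##/../##*, H30:+1/##/##/../##/##
[##/##/##/../##] end (terminal -1, V#2); searched ##/##/../../## to 11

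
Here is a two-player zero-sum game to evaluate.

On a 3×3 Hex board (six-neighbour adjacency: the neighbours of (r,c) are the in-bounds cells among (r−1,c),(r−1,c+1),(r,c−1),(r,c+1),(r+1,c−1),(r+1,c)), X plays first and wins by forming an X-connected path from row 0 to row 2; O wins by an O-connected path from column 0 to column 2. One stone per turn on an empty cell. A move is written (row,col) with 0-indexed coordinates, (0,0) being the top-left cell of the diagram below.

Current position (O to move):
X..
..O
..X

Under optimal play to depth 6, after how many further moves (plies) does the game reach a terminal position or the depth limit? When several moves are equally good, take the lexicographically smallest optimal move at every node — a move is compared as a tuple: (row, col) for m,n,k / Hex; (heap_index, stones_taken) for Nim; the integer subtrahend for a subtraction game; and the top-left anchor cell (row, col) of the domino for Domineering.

PV length from [X../..O/..X]: 5 plies

[X../..O/..X] O move#1: (0,1):-1/XO./..O/..X, (0,2):-1/X.O/..O/..X, (1,0):-1/X../O.O/..X, (1,1):+1/X../.OO/..X*, (2,0):+1/X../..O/O.X, (2,1):-1/X../..O/.OX
[X../.OO/..X] X move#2: (0,1):-1/XX./.OO/..X*, (0,2):-1/X.X/.OO/..X, (1,0):-1/X../XOO/..X, (2,0):-1/X../.OO/X.X, (2,1):-1/X../.OO/.XX
[XX./.OO/..X] O move#3: (0,2):+1/XXO/.OO/..X*, (1,0):+1/XX./OOO/..X, (2,0):+1/XX./.OO/O.X, (2,1):+1/XX./.OO/.OX
[XXO/.OO/..X] X move#4: (1,0):-1/XXO/XOO/..X*, (2,0):-1/XXO/.OO/X.X, (2,1):-1/XXO/.OO/.XX
[XXO/XOO/..X] O move#5: (2,0):+1/XXO/XOO/O.X*, (2,1):-1/XXO/XOO/.OX
[XXO/XOO/O.X] end (terminal -1, X#6); searched X../..O/..X to 6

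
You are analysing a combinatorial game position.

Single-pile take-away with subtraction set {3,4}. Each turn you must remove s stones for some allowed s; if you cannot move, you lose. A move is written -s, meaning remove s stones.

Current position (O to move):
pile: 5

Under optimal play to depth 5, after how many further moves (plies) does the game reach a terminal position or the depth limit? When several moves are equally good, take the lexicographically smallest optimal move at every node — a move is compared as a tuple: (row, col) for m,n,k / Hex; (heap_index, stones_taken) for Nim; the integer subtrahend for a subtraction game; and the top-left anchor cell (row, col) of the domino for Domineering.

PV length from [5]: 1 ply

ply 1, O at 5 | -3=+1→2*; -4=+1→1
ply 2: 2 is terminal -1 (X); from 5 depth 5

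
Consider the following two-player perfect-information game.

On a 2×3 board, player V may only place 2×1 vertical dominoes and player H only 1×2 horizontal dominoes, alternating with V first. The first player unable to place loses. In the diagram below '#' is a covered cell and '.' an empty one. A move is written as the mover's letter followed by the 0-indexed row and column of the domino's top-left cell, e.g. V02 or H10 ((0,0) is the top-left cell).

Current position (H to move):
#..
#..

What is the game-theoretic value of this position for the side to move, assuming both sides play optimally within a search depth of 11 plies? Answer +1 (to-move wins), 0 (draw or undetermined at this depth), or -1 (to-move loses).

value(#../#.., H) = +1

ply 1, H at #../#.. | H01=+1→###/#..*; H11=+1→#../###
ply 2: ###/#.. is terminal -1 (V); from #../#.. depth 11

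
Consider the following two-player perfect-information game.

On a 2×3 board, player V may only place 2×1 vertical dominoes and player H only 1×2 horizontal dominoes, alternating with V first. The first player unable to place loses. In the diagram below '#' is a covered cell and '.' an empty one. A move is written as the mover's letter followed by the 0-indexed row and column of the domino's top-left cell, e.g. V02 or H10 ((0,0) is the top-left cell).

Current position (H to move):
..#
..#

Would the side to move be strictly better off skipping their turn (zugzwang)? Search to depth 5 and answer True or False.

ply 1, H at ..#/..# | H00=+1→###/..#*; H10=+1→..#/###
ply 2: ###/..# is terminal -1 (V); from ..#/..# depth 5
pass branch (V moves first from the same position):
  | ply 1, V at ..#/..# | V00=+1→#.#/#.#*; V01=+1→.##/.##
  | ply 2: #.#/#.# is terminal -1 (H); from ..#/..# depth 5
H moving scores +1; H passing scores -1

zugzwang(..#/..#, H) = False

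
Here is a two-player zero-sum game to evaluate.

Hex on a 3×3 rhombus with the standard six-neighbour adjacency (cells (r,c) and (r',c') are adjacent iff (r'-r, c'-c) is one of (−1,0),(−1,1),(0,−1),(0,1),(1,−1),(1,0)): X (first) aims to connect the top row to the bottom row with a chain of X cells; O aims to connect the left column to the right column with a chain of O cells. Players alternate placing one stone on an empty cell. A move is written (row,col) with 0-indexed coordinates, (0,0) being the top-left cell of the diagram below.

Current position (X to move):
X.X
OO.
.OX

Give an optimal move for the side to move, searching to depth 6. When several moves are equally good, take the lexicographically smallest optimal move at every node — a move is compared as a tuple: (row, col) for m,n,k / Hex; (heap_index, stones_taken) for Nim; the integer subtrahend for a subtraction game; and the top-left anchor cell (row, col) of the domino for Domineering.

X's best at [X.X/OO./.OX]: (1,2)

[X.X/OO./.OX] X move#1: (0,1):-1/XXX/OO./.OX, (1,2):+1/X.X/OOX/.OX*, (2,0):-1/X.X/OO./XOX
[X.X/OOX/.OX] end (terminal -1, O#2); searched X.X/OO./.OX to 6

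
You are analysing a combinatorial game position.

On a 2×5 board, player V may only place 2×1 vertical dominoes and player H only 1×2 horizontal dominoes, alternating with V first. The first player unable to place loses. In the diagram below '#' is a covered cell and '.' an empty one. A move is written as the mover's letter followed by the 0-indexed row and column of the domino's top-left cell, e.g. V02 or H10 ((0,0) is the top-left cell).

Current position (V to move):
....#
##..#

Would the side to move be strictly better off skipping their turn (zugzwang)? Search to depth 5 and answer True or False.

ply 1, V at ....#/##..# | V02=+1→..#.#/###.#*; V03=-1→...##/##.##
ply 2, H at ..#.#/###.# | H00=-1→###.#/###.#*
ply 3, V at ###.#/###.# | V03=+1→#####/#####*
ply 4: #####/##### is terminal -1 (H); from ....#/##..# depth 5
if V skipped the turn, H would face:
~ ply 1, H at ....#/##..# | H00=-1→##..#/##..#; H01=-1→.##.#/##..#; H02=+1→..###/##..#*; H12=+1→....#/#####
~ ply 2: ..###/##..# is terminal -1 (V); from ....#/##..# depth 5
compare (V): move=+1 vs pass=-1

zugzwang(....#/##..#, V) = False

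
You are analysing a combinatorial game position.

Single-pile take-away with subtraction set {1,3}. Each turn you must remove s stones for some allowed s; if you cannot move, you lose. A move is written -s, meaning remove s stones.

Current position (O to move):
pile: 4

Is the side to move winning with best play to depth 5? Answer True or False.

[4] O move#1: -1:-1/3*, -3:-1/1
[3] X move#2: -1:+1/2*, -3:+1/0
[2] O move#3: -1:-1/1*
[1] X move#4: -1:+1/0*
[0] end (terminal -1, O#5); searched 4 to 5

O winning at [4]: False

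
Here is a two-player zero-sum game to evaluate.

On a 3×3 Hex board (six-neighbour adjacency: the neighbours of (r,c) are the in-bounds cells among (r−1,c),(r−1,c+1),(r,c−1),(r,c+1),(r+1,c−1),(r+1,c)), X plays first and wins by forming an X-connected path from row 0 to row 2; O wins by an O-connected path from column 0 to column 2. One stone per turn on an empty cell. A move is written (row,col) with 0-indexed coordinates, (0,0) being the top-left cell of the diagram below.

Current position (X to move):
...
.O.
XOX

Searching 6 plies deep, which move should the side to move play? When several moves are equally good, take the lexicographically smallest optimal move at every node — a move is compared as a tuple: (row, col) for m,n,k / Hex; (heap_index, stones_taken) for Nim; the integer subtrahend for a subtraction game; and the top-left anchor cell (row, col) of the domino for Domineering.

p1 X@[.../.O./XOX]: (0,0)[X../.O./XOX]-1 (0,1)[.X./.O./XOX]-1 (0,2)[..X/.O./XOX]+1* (1,0)[.../XO./XOX]+1 (1,2)[.../.OX/XOX]+1
p2 O@[..X/.O./XOX]: (0,0)[O.X/.O./XOX]-1* (0,1)[.OX/.O./XOX]-1 (1,0)[..X/OO./XOX]-1 (1,2)[..X/.OO/XOX]-1
p3 X@[O.X/.O./XOX]: (0,1)[OXX/.O./XOX]+1* (1,0)[O.X/XO./XOX]+1 (1,2)[O.X/.OX/XOX]+1
p4 O@[OXX/.O./XOX]: (1,0)[OXX/OO./XOX]-1* (1,2)[OXX/.OO/XOX]-1
p5 X@[OXX/OO./XOX]: (1,2)[OXX/OOX/XOX]+1*
p6 O@[OXX/OOX/XOX] terminal -1; root [.../.O./XOX] d6

X's best at [.../.O./XOX]: (0,2)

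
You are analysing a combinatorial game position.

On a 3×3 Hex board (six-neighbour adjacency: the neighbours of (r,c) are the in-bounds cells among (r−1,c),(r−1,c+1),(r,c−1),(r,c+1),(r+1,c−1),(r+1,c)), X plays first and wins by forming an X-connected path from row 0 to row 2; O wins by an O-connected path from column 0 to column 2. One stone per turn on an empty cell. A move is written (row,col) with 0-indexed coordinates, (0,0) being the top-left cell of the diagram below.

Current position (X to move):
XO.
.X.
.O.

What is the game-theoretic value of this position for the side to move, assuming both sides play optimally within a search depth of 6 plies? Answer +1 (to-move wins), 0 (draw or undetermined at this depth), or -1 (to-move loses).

value(XO./.X./.O., X) = +1

p1 X@[XO./.X./.O.]: (0,2)[XOX/.X./.O.]-1 (1,0)[XO./XX./.O.]-1 (1,2)[XO./.XX/.O.]+1* (2,0)[XO./.X./XO.]+1 (2,2)[XO./.X./.OX]+1
p2 O@[XO./.XX/.O.]: (0,2)[XOO/.XX/.O.]-1* (1,0)[XO./OXX/.O.]-1 (2,0)[XO./.XX/OO.]-1 (2,2)[XO./.XX/.OO]-1
p3 X@[XOO/.XX/.O.]: (1,0)[XOO/XXX/.O.]+1* (2,0)[XOO/.XX/XO.]-1 (2,2)[XOO/.XX/.OX]-1
p4 O@[XOO/XXX/.O.]: (2,0)[XOO/XXX/OO.]-1* (2,2)[XOO/XXX/.OO]-1
p5 X@[XOO/XXX/OO.]: (2,2)[XOO/XXX/OOX]+1*
p6 O@[XOO/XXX/OOX] terminal -1; root [XO./.X./.O.] d6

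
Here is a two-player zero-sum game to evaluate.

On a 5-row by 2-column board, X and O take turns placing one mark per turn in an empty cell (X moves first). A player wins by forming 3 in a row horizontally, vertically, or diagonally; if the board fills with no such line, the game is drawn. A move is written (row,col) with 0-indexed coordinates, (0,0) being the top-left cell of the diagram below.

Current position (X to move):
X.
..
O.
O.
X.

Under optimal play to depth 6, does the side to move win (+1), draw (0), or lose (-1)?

ply 1, X at X./../O./O./X. | (0,1)=-1→XX/../O./O./X.; (1,0)=+0→X./X./O./O./X.*; (1,1)=-1→X./.X/O./O./X.; (2,1)=-1→X./../OX/O./X.; (3,1)=-1→X./../O./OX/X.; (4,1)=-1→X./../O./O./XX
ply 2, O at X./X./O./O./X. | (0,1)=+0→XO/X./O./O./X.*; (1,1)=+0→X./XO/O./O./X.; (2,1)=+0→X./X./OO/O./X.; (3,1)=+0→X./X./O./OO/X.; (4,1)=+0→X./X./O./O./XO
ply 3, X at XO/X./O./O./X. | (1,1)=+0→XO/XX/O./O./X.*; (2,1)=+0→XO/X./OX/O./X.; (3,1)=+0→XO/X./O./OX/X.; (4,1)=+0→XO/X./O./O./XX
ply 4, O at XO/XX/O./O./X. | (2,1)=+0→XO/XX/OO/O./X.*; (3,1)=+0→XO/XX/O./OO/X.; (4,1)=+0→XO/XX/O./O./XO
ply 5, X at XO/XX/OO/O./X. | (3,1)=+0→XO/XX/OO/OX/X.*; (4,1)=+0→XO/XX/OO/O./XX
ply 6, O at XO/XX/OO/OX/X. | (4,1)=+0→XO/XX/OO/OX/XO*
ply 7: XO/XX/OO/OX/XO is terminal +0 (X); from X./../O./O./X. depth 6

value(X./../O./O./X., X) = 0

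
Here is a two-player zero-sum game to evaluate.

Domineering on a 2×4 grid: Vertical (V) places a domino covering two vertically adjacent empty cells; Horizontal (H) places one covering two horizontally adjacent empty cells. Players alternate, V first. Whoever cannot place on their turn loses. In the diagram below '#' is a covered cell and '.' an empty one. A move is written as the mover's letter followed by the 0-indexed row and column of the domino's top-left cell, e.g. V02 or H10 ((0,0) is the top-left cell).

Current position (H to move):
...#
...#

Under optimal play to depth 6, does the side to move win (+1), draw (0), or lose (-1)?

[...#/...#] H move#1: H00:+1/##.#/...#*, H01:+1/.###/...#, H10:+1/...#/##.#, H11:+1/...#/.###
[##.#/...#] V move#2: V02:-1/####/..##*
[####/..##] H move#3: H10:+1/####/####*
[####/####] end (terminal -1, V#4); searched ...#/...# to 6

value(...#/...#, H) = +1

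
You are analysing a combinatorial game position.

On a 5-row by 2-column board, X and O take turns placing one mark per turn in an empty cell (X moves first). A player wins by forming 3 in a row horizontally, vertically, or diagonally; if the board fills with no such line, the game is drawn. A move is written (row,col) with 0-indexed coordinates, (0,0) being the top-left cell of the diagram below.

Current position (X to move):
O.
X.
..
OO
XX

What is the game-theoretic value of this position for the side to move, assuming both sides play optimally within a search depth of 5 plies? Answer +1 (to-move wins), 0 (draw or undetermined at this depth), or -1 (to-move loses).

value(O./X./../OO/XX, X) = 0

ply 1, X at O./X./../OO/XX | (0,1)=+0→OX/X./../OO/XX*; (1,1)=+0→O./XX/../OO/XX; (2,0)=+0→O./X./X./OO/XX; (2,1)=+0→O./X./.X/OO/XX
ply 2, O at OX/X./../OO/XX | (1,1)=+0→OX/XO/../OO/XX*; (2,0)=+0→OX/X./O./OO/XX; (2,1)=+0→OX/X./.O/OO/XX
ply 3, X at OX/XO/../OO/XX | (2,0)=-1→OX/XO/X./OO/XX; (2,1)=+0→OX/XO/.X/OO/XX*
ply 4, O at OX/XO/.X/OO/XX | (2,0)=+0→OX/XO/OX/OO/XX*
ply 5: OX/XO/OX/OO/XX is terminal +0 (X); from O./X./../OO/XX depth 5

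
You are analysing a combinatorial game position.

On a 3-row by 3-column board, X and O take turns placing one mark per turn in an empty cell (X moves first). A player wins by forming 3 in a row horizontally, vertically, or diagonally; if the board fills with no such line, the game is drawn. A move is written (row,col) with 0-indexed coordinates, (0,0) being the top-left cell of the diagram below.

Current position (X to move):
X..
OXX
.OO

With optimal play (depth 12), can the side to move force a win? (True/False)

X winning at [X../OXX/.OO]: False

ply 1, X at X../OXX/.OO | (0,1)=-1→XX./OXX/.OO; (0,2)=-1→X.X/OXX/.OO; (2,0)=+0→X../OXX/XOO*
ply 2, O at X../OXX/XOO | (0,1)=-1→XO./OXX/XOO; (0,2)=+0→X.O/OXX/XOO*
ply 3, X at X.O/OXX/XOO | (0,1)=+0→XXO/OXX/XOO*
ply 4: XXO/OXX/XOO is terminal +0 (O); from X../OXX/.OO depth 12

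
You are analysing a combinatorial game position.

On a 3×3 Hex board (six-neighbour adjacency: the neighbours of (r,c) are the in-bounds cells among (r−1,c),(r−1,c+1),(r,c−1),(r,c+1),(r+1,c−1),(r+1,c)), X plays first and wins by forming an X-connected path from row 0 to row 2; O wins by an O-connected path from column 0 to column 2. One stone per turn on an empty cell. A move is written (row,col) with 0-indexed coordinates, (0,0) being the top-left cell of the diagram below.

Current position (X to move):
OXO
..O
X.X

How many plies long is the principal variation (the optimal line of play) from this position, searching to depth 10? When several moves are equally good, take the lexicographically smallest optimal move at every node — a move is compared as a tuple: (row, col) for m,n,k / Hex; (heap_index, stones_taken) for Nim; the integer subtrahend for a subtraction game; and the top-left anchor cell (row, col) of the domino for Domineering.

p1 X@[OXO/..O/X.X]: (1,0)[OXO/X.O/X.X]+1* (1,1)[OXO/.XO/X.X]+1 (2,1)[OXO/..O/XXX]+1
p2 O@[OXO/X.O/X.X] terminal -1; root [OXO/..O/X.X] d10

PV length from [OXO/..O/X.X]: 1 ply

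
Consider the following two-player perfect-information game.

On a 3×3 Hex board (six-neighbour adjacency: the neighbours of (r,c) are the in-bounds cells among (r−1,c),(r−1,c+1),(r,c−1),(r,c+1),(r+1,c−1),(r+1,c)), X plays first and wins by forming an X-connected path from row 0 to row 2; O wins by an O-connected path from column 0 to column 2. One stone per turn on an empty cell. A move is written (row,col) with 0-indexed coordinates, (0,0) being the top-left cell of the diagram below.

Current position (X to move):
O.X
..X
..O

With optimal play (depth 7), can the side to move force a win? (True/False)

ply 1, X at O.X/..X/..O | (0,1)=+1→OXX/..X/..O*; (1,0)=+1→O.X/X.X/..O; (1,1)=+1→O.X/.XX/..O; (2,0)=+1→O.X/..X/X.O; (2,1)=+1→O.X/..X/.XO
ply 2, O at OXX/..X/..O | (1,0)=-1→OXX/O.X/..O*; (1,1)=-1→OXX/.OX/..O; (2,0)=-1→OXX/..X/O.O; (2,1)=-1→OXX/..X/.OO
ply 3, X at OXX/O.X/..O | (1,1)=+1→OXX/OXX/..O*; (2,0)=+1→OXX/O.X/X.O; (2,1)=+1→OXX/O.X/.XO
ply 4, O at OXX/OXX/..O | (2,0)=-1→OXX/OXX/O.O*; (2,1)=-1→OXX/OXX/.OO
ply 5, X at OXX/OXX/O.O | (2,1)=+1→OXX/OXX/OXO*
ply 6: OXX/OXX/OXO is terminal -1 (O); from O.X/..X/..O depth 7

X winning at [O.X/..X/..O]: True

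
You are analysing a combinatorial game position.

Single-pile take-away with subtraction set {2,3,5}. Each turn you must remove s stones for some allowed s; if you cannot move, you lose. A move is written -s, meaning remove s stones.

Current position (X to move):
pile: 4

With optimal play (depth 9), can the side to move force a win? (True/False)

ply 1, X at 4 | -2=-1→2; -3=+1→1*
ply 2: 1 is terminal -1 (O); from 4 depth 9

X winning at [4]: True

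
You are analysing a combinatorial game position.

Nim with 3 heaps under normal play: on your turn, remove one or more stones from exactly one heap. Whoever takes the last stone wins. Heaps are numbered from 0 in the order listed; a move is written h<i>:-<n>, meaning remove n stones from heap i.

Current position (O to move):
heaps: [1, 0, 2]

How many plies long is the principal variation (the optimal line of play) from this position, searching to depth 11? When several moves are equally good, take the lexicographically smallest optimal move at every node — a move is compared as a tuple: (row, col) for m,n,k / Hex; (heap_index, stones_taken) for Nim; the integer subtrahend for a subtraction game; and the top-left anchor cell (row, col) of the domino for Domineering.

p1 O@[(1,0,2)]: h0:-1[(0,0,2)]-1 h2:-1[(1,0,1)]+1* h2:-2[(1,0,0)]-1
p2 X@[(1,0,1)]: h0:-1[(0,0,1)]-1* h2:-1[(1,0,0)]-1
p3 O@[(0,0,1)]: h2:-1[(0,0,0)]+1*
p4 X@[(0,0,0)] terminal -1; root [(1,0,2)] d11

PV length from [(1,0,2)]: 3 plies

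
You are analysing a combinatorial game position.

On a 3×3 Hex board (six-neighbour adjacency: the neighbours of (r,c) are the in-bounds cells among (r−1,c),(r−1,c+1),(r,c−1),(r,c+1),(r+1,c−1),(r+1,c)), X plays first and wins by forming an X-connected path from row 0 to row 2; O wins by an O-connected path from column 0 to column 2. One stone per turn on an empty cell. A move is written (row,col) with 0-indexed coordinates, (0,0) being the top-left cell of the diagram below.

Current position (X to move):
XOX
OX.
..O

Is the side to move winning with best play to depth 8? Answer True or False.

p1 X@[XOX/OX./..O]: (1,2)[XOX/OXX/..O]+1* (2,0)[XOX/OX./X.O]+1 (2,1)[XOX/OX./.XO]+1
p2 O@[XOX/OXX/..O]: (2,0)[XOX/OXX/O.O]-1* (2,1)[XOX/OXX/.OO]-1
p3 X@[XOX/OXX/O.O]: (2,1)[XOX/OXX/OXO]+1*
p4 O@[XOX/OXX/OXO] terminal -1; root [XOX/OX./..O] d8

X winning at [XOX/OX./..O]: True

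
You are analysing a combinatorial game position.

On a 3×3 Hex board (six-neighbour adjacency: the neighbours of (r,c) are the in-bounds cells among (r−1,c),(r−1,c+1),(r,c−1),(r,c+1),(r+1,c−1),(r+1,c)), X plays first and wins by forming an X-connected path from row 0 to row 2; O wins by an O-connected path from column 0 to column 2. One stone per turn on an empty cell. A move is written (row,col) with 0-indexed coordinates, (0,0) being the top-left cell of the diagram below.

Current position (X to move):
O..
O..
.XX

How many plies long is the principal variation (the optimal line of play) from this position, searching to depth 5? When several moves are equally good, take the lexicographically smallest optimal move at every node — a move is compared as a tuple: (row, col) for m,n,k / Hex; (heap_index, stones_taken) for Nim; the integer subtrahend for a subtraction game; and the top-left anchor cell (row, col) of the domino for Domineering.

ply 1, X at O../O../.XX | (0,1)=-1→OX./O../.XX; (0,2)=+1→O.X/O../.XX*; (1,1)=+1→O../OX./.XX; (1,2)=-1→O../O.X/.XX; (2,0)=-1→O../O../XXX
ply 2, O at O.X/O../.XX | (0,1)=-1→OOX/O../.XX*; (1,1)=-1→O.X/OO./.XX; (1,2)=-1→O.X/O.O/.XX; (2,0)=-1→O.X/O../OXX
ply 3, X at OOX/O../.XX | (1,1)=+1→OOX/OX./.XX*; (1,2)=+1→OOX/O.X/.XX; (2,0)=+1→OOX/O../XXX
ply 4: OOX/OX./.XX is terminal -1 (O); from O../O../.XX depth 5

PV length from [O../O../.XX]: 3 plies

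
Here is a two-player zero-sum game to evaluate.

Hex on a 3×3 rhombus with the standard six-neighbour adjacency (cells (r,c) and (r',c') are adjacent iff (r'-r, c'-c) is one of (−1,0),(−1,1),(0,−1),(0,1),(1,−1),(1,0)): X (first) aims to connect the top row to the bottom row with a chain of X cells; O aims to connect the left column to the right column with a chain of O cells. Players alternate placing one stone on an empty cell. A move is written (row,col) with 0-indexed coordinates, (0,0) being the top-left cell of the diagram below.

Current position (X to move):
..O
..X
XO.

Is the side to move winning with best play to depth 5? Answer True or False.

X winning at [..O/..X/XO.]: True

ply 1, X at ..O/..X/XO. | (0,0)=-1→X.O/..X/XO.; (0,1)=+1→.XO/..X/XO.*; (1,0)=+1→..O/X.X/XO.; (1,1)=-1→..O/.XX/XO.; (2,2)=-1→..O/..X/XOX
ply 2, O at .XO/..X/XO. | (0,0)=-1→OXO/..X/XO.*; (1,0)=-1→.XO/O.X/XO.; (1,1)=-1→.XO/.OX/XO.; (2,2)=-1→.XO/..X/XOO
ply 3, X at OXO/..X/XO. | (1,0)=+1→OXO/X.X/XO.*; (1,1)=+1→OXO/.XX/XO.; (2,2)=+1→OXO/..X/XOX
ply 4: OXO/X.X/XO. is terminal -1 (O); from ..O/..X/XO. depth 5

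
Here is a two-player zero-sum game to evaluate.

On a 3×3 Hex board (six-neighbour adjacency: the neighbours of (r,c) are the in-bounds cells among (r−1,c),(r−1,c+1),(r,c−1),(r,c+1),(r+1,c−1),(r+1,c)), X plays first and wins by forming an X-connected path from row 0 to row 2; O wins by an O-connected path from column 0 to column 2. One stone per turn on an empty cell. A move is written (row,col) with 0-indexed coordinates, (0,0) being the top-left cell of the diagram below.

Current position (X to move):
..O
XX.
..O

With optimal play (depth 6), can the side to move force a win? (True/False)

X winning at [..O/XX./..O]: True

[..O/XX./..O] X move#1: (0,0):+1/X.O/XX./..O*, (0,1):+1/.XO/XX./..O, (1,2):+1/..O/XXX/..O, (2,0):+1/..O/XX./X.O, (2,1):+1/..O/XX./.XO
[X.O/XX./..O] O move#2: (0,1):-1/XOO/XX./..O*, (1,2):-1/X.O/XXO/..O, (2,0):-1/X.O/XX./O.O, (2,1):-1/X.O/XX./.OO
[XOO/XX./..O] X move#3: (1,2):+1/XOO/XXX/..O*, (2,0):+1/XOO/XX./X.O, (2,1):+1/XOO/XX./.XO
[XOO/XXX/..O] O move#4: (2,0):-1/XOO/XXX/O.O*, (2,1):-1/XOO/XXX/.OO
[XOO/XXX/O.O] X move#5: (2,1):+1/XOO/XXX/OXO*
[XOO/XXX/OXO] end (terminal -1, O#6); searched ..O/XX./..O to 6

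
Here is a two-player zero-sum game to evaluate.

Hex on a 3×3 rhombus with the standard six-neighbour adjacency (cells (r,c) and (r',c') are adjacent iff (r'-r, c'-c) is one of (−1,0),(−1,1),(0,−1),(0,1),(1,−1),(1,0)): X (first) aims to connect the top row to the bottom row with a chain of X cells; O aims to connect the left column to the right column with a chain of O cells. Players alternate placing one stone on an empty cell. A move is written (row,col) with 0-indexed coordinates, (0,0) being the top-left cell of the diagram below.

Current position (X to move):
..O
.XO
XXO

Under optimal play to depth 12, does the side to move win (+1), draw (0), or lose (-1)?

ply 1, X at ..O/.XO/XXO | (0,0)=+1→X.O/.XO/XXO*; (0,1)=+1→.XO/.XO/XXO; (1,0)=+1→..O/XXO/XXO
ply 2, O at X.O/.XO/XXO | (0,1)=-1→XOO/.XO/XXO*; (1,0)=-1→X.O/OXO/XXO
ply 3, X at XOO/.XO/XXO | (1,0)=+1→XOO/XXO/XXO*
ply 4: XOO/XXO/XXO is terminal -1 (O); from ..O/.XO/XXO depth 12

value(..O/.XO/XXO, X) = +1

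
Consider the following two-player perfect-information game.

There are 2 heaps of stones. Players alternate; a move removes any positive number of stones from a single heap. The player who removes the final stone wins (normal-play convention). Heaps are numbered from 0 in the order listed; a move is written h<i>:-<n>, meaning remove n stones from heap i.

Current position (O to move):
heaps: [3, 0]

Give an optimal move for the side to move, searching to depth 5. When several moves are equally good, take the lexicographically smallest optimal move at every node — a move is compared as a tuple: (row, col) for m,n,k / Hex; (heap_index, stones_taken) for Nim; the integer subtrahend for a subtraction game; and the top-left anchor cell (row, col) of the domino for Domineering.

[(3,0)] O move#1: h0:-1:-1/(2,0), h0:-2:-1/(1,0), h0:-3:+1/(0,0)*
[(0,0)] end (terminal -1, X#2); searched (3,0) to 5

O's best at [(3,0)]: h0:-3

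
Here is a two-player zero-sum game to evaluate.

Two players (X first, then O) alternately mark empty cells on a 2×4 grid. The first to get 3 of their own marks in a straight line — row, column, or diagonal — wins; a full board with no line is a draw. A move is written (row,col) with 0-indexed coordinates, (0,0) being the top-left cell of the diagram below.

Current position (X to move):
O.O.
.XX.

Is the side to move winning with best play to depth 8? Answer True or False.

X winning at [O.O./.XX.]: True

[O.O./.XX.] X move#1: (0,1):+1/OXO./.XX.*, (0,3):-1/O.OX/.XX., (1,0):+1/O.O./XXX., (1,3):+1/O.O./.XXX
[OXO./.XX.] O move#2: (0,3):-1/OXOO/.XX.*, (1,0):-1/OXO./OXX., (1,3):-1/OXO./.XXO
[OXOO/.XX.] X move#3: (1,0):+1/OXOO/XXX.*, (1,3):+1/OXOO/.XXX
[OXOO/XXX.] end (terminal -1, O#4); searched O.O./.XX. to 8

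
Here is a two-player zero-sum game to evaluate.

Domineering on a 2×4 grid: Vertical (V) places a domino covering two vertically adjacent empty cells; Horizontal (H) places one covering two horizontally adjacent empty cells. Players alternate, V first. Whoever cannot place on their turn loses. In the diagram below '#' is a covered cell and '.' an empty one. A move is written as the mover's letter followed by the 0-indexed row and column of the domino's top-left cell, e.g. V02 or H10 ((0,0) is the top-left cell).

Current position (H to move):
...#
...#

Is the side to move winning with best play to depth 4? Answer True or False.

H winning at [...#/...#]: True

[...#/...#] H move#1: H00:+1/##.#/...#*, H01:+1/.###/...#, H10:+1/...#/##.#, H11:+1/...#/.###
[##.#/...#] V move#2: V02:-1/####/..##*
[####/..##] H move#3: H10:+1/####/####*
[####/####] end (terminal -1, V#4); searched ...#/...# to 4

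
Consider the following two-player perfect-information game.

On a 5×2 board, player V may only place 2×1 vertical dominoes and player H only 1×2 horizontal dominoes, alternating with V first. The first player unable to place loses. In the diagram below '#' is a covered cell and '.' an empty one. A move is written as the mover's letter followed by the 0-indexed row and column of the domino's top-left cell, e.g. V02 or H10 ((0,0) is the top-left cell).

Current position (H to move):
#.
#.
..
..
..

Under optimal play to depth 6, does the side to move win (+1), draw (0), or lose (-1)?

p1 H@[#./#./../../..]: H20[#./#./##/../..]-1 H30[#./#./../##/..]+1* H40[#./#./../../##]-1
p2 V@[#./#./../##/..]: V01[##/##/../##/..]-1* V11[#./##/.#/##/..]-1
p3 H@[##/##/../##/..]: H20[##/##/##/##/..]+1* H40[##/##/../##/##]+1
p4 V@[##/##/##/##/..] terminal -1; root [#./#./../../..] d6

value(#./#./../../.., H) = +1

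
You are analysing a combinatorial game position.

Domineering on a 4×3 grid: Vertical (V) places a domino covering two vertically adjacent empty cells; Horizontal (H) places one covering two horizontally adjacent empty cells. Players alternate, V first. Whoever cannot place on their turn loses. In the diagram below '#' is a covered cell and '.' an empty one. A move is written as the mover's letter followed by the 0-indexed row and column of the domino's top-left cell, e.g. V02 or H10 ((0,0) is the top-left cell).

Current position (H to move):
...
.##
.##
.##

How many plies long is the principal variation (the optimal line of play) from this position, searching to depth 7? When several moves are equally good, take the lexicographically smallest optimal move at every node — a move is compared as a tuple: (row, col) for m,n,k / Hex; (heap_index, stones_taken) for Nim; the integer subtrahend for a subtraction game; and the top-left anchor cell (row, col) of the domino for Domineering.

[.../.##/.##/.##] H move#1: H00:-1/##./.##/.##/.##*, H01:-1/.##/.##/.##/.##
[##./.##/.##/.##] V move#2: V10:+1/##./###/###/.##*, V20:+1/##./.##/###/###
[##./###/###/.##] end (terminal -1, H#3); searched .../.##/.##/.## to 7

PV length from [.../.##/.##/.##]: 2 plies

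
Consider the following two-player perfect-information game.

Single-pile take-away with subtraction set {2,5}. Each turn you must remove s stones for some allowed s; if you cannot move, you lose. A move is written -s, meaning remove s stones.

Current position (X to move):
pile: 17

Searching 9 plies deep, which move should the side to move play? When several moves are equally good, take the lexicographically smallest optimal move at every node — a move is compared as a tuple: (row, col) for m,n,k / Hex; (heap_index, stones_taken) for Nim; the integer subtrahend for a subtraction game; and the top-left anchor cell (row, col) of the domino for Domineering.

[17] X move#1: -2:+1/15*, -5:-1/12
[15] O move#2: -2:-1/13*, -5:-1/10
[13] X move#3: -2:+1/11*, -5:+1/8
[11] O move#4: -2:-1/9*, -5:-1/6
[9] X move#5: -2:+1/7*, -5:+1/4
[7] O move#6: -2:-1/5*, -5:-1/2
[5] X move#7: -2:-1/3, -5:+1/0*
[0] end (terminal -1, O#8); searched 17 to 9

X's best at [17]: -2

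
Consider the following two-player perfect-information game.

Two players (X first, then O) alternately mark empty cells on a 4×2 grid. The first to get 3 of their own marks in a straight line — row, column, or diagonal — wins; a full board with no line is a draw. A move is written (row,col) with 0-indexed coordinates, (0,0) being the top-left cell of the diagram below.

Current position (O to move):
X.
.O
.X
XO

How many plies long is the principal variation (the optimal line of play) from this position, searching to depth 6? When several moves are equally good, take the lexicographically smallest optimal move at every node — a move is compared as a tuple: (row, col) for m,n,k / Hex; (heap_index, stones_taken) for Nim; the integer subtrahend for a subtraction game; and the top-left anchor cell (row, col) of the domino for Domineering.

PV length from [X./.O/.X/XO]: 3 plies

[X./.O/.X/XO] O move#1: (0,1):+0/XO/.O/.X/XO*, (1,0):+0/X./OO/.X/XO, (2,0):+0/X./.O/OX/XO
[XO/.O/.X/XO] X move#2: (1,0):+0/XO/XO/.X/XO*, (2,0):+0/XO/.O/XX/XO
[XO/XO/.X/XO] O move#3: (2,0):+0/XO/XO/OX/XO*
[XO/XO/OX/XO] end (terminal +0, X#4); searched X./.O/.X/XO to 6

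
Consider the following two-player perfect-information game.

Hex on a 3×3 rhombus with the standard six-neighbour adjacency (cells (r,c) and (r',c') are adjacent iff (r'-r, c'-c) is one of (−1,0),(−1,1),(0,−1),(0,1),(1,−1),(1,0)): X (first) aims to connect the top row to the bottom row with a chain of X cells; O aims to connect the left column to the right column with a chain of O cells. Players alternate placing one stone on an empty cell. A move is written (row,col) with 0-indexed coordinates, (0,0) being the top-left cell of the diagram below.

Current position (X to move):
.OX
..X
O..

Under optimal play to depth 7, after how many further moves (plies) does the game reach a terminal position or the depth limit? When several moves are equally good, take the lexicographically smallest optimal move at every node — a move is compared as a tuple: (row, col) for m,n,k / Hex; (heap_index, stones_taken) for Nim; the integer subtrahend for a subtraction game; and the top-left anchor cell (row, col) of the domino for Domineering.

PV length from [.OX/..X/O..]: 5 plies

p1 X@[.OX/..X/O..]: (0,0)[XOX/..X/O..]+1* (1,0)[.OX/X.X/O..]+1 (1,1)[.OX/.XX/O..]+1 (2,1)[.OX/..X/OX.]+1 (2,2)[.OX/..X/O.X]+1
p2 O@[XOX/..X/O..]: (1,0)[XOX/O.X/O..]-1* (1,1)[XOX/.OX/O..]-1 (2,1)[XOX/..X/OO.]-1 (2,2)[XOX/..X/O.O]-1
p3 X@[XOX/O.X/O..]: (1,1)[XOX/OXX/O..]+1* (2,1)[XOX/O.X/OX.]+1 (2,2)[XOX/O.X/O.X]+1
p4 O@[XOX/OXX/O..]: (2,1)[XOX/OXX/OO.]-1* (2,2)[XOX/OXX/O.O]-1
p5 X@[XOX/OXX/OO.]: (2,2)[XOX/OXX/OOX]+1*
p6 O@[XOX/OXX/OOX] terminal -1; root [.OX/..X/O..] d7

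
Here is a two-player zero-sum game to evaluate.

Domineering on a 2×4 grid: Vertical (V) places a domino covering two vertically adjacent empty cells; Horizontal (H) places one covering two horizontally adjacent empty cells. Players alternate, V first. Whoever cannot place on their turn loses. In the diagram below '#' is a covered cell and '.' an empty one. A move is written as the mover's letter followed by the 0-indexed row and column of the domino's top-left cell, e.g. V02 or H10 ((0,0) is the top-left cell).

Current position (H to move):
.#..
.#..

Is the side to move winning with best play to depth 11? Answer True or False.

p1 H@[.#../.#..]: H02[.###/.#..]+1* H12[.#../.###]+1
p2 V@[.###/.#..]: V00[####/##..]-1*
p3 H@[####/##..]: H12[####/####]+1*
p4 V@[####/####] terminal -1; root [.#../.#..] d11

H winning at [.#../.#..]: True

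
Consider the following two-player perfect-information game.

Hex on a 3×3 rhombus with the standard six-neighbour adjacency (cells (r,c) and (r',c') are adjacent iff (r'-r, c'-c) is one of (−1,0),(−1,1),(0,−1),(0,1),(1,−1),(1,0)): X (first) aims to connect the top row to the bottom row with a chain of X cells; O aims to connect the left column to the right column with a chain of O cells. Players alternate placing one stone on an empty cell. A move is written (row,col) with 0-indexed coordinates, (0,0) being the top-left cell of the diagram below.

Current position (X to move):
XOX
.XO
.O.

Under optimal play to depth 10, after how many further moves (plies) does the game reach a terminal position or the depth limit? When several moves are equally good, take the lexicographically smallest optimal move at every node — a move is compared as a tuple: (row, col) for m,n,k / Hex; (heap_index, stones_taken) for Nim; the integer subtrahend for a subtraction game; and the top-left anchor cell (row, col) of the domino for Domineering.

ply 1, X at XOX/.XO/.O. | (1,0)=-1→XOX/XXO/.O.; (2,0)=+1→XOX/.XO/XO.*; (2,2)=-1→XOX/.XO/.OX
ply 2: XOX/.XO/XO. is terminal -1 (O); from XOX/.XO/.O. depth 10

PV length from [XOX/.XO/.O.]: 1 ply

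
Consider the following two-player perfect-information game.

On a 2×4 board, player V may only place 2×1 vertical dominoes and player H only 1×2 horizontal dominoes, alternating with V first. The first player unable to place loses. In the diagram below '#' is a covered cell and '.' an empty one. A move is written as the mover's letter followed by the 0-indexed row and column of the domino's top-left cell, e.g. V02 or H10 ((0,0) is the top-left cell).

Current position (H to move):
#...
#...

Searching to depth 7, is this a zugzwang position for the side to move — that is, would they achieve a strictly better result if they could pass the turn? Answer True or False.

p1 H@[#.../#...]: H01[###./#...]+1* H02[#.##/#...]+1 H11[#.../###.]+1 H12[#.../#.##]+1
p2 V@[###./#...]: V03[####/#..#]-1*
p3 H@[####/#..#]: H11[####/####]+1*
p4 V@[####/####] terminal -1; root [#.../#...] d7
suppose H passes — search the same position with V to move:
pass> p1 V@[#.../#...]: V01[##../##..]-1 V02[#.#./#.#.]+1* V03[#..#/#..#]-1
pass> p2 H@[#.#./#.#.] terminal -1; root [#.../#...] d7
for H: play +1, pass -1

zugzwang(#.../#..., H) = False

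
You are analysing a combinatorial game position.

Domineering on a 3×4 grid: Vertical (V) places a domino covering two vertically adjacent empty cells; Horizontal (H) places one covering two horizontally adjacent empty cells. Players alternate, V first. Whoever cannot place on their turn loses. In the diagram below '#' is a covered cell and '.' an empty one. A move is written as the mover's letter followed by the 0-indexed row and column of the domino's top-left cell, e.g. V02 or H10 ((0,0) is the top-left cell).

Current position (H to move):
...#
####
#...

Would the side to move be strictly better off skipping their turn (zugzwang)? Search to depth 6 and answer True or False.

[...#/####/#...] H move#1: H00:+1/##.#/####/#...*, H01:+1/.###/####/#..., H21:+1/...#/####/###., H22:+1/...#/####/#.##
[##.#/####/#...] end (terminal -1, V#2); searched ...#/####/#... to 6
if H skipped the turn, V would face:
~ [...#/####/#...] end (terminal -1, V#1); searched ...#/####/#... to 6
compare (H): move=+1 vs pass=+1

zugzwang(...#/####/#..., H) = False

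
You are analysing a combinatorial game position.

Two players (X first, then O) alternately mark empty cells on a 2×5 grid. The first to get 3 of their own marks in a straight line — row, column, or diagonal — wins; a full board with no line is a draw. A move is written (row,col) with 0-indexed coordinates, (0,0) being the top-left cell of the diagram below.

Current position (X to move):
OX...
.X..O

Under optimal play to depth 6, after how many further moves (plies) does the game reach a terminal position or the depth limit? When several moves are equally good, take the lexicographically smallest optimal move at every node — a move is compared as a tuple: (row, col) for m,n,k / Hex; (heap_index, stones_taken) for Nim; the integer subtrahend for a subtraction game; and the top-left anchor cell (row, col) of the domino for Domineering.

PV length from [OX.../.X..O]: 5 plies

[OX.../.X..O] X move#1: (0,2):+1/OXX../.X..O*, (0,3):+1/OX.X./.X..O, (0,4):+0/OX..X/.X..O, (1,0):+0/OX.../XX..O, (1,2):+1/OX.../.XX.O, (1,3):+0/OX.../.X.XO
[OXX../.X..O] O move#2: (0,3):-1/OXXO./.X..O*, (0,4):-1/OXX.O/.X..O, (1,0):-1/OXX../OX..O, (1,2):-1/OXX../.XO.O, (1,3):-1/OXX../.X.OO
[OXXO./.X..O] X move#3: (0,4):+0/OXXOX/.X..O, (1,0):+0/OXXO./XX..O, (1,2):+1/OXXO./.XX.O*, (1,3):+0/OXXO./.X.XO
[OXXO./.XX.O] O move#4: (0,4):-1/OXXOO/.XX.O*, (1,0):-1/OXXO./OXX.O, (1,3):-1/OXXO./.XXOO
[OXXOO/.XX.O] X move#5: (1,0):+1/OXXOO/XXX.O*, (1,3):+1/OXXOO/.XXXO
[OXXOO/XXX.O] end (terminal -1, O#6); searched OX.../.X..O to 6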